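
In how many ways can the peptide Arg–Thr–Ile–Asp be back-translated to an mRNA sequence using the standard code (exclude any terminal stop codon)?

144

Arg: 6 codons.
Thr: 4 codons.
Ile: 3 codons.
Asp: 2 codons.
6 × 4 × 3 × 2 = 144.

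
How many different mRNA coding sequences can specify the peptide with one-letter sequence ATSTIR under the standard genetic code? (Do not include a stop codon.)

6912

Ala: 4 codons.
Thr: 4 codons.
Ser: 6 codons.
Thr: 4 codons.
Ile: 3 codons.
Arg: 6 codons.
4 × 4 × 6 × 4 × 3 × 6 = 6912.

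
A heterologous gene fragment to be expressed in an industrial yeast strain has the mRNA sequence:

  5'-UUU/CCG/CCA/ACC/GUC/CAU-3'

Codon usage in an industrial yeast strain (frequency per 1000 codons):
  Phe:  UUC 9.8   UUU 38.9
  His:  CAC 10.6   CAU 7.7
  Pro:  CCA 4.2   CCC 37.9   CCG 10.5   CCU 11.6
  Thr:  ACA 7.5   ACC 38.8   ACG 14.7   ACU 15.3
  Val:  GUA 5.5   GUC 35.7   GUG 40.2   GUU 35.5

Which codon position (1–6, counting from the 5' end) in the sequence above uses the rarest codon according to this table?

3

Codon 1 UUU (Phe): 38.9 per 1000.
Codon 2 CCG (Pro): 10.5 per 1000.
Codon 3 CCA (Pro): 4.2 per 1000.
Codon 4 ACC (Thr): 38.8 per 1000.
Codon 5 GUC (Val): 35.7 per 1000.
Codon 6 CAU (His): 7.7 per 1000.
Lowest frequency is 4.2 at codon 3.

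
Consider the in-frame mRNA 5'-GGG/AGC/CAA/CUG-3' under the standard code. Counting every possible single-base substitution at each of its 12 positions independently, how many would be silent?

Codon 1 (GGG, Gly): 3 synonymous substitutions.
Codon 2 (AGC, Ser): 1 synonymous substitution.
Codon 3 (CAA, Gln): 1 synonymous substitution.
Codon 4 (CUG, Leu): 4 synonymous substitutions.
Total: 3 + 1 + 1 + 4 = 9.

9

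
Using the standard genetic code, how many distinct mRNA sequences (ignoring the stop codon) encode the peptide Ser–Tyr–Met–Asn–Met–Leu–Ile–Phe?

Ser: 6 codons.
Tyr: 2 codons.
Met: 1 codon.
Asn: 2 codons.
Met: 1 codon.
Leu: 6 codons.
Ile: 3 codons.
Phe: 2 codons.
6 × 2 × 1 × 2 × 1 × 6 × 3 × 2 = 864.

864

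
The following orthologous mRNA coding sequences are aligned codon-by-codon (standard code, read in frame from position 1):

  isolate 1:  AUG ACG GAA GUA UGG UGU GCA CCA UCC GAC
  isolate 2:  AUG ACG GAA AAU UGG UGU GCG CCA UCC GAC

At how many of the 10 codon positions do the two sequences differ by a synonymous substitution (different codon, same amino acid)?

Codon 1: AUG Met / AUG Met — identical.
Codon 2: ACG Thr / ACG Thr — identical.
Codon 3: GAA Glu / GAA Glu — identical.
Codon 4: GUA Val / AAU Asn — nonsynonymous.
Codon 5: UGG Trp / UGG Trp — identical.
Codon 6: UGU Cys / UGU Cys — identical.
Codon 7: GCA Ala / GCG Ala — synonymous.
Codon 8: CCA Pro / CCA Pro — identical.
Codon 9: UCC Ser / UCC Ser — identical.
Codon 10: GAC Asp / GAC Asp — identical.
Synonymous differences: 1.

1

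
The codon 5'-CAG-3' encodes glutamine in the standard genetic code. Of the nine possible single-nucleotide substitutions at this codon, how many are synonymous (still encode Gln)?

1

Position 1: none → 0 synonymous.
Position 2: none → 0 synonymous.
Position 3: CAA → 1 synonymous.
Total: 0 + 0 + 1 = 1.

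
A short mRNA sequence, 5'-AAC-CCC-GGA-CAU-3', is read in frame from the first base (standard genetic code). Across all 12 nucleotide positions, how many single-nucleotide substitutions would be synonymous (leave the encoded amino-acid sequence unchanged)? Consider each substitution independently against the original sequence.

8

Codon 1 (AAC, Asn): 1 synonymous substitution.
Codon 2 (CCC, Pro): 3 synonymous substitutions.
Codon 3 (GGA, Gly): 3 synonymous substitutions.
Codon 4 (CAU, His): 1 synonymous substitution.
Total: 1 + 3 + 3 + 1 = 8.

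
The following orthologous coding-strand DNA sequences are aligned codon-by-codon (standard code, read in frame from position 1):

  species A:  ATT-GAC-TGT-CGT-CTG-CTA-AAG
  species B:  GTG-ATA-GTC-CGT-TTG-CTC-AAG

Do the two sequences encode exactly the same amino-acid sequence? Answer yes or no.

no

Codon 1: ATT Ile / GTG Val — nonsynonymous.
Codon 2: GAC Asp / ATA Ile — nonsynonymous.
Codon 3: TGT Cys / GTC Val — nonsynonymous.
Codon 4: CGT Arg / CGT Arg — identical.
Codon 5: CTG Leu / TTG Leu — synonymous.
Codon 6: CTA Leu / CTC Leu — synonymous.
Codon 7: AAG Lys / AAG Lys — identical.
Nonsynonymous differences: 3 → different protein.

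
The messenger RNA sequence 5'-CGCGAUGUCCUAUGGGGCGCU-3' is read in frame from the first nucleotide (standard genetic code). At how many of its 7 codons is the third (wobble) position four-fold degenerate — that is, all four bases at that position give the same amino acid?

5

Codon 1 CGC (Arg): third position 4-fold.
Codon 2 GAU (Asp): third position 2-fold.
Codon 3 GUC (Val): third position 4-fold.
Codon 4 CUA (Leu): third position 4-fold.
Codon 5 UGG (Trp): third position 1-fold.
Codon 6 GGC (Gly): third position 4-fold.
Codon 7 GCU (Ala): third position 4-fold.
Four-fold degenerate third positions: 5.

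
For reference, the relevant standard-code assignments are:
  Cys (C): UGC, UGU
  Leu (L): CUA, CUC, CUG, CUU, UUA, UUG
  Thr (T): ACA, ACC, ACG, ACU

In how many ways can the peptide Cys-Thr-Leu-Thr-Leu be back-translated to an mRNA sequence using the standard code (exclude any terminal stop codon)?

1152

Cys: 2 codons.
Thr: 4 codons.
Leu: 6 codons.
Thr: 4 codons.
Leu: 6 codons.
2 × 4 × 6 × 4 × 6 = 1152.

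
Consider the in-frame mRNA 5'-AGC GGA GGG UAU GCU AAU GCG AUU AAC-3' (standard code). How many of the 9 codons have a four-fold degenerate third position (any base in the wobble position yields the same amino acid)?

4

Codon 1 AGC (Ser): third position 2-fold.
Codon 2 GGA (Gly): third position 4-fold.
Codon 3 GGG (Gly): third position 4-fold.
Codon 4 UAU (Tyr): third position 2-fold.
Codon 5 GCU (Ala): third position 4-fold.
Codon 6 AAU (Asn): third position 2-fold.
Codon 7 GCG (Ala): third position 4-fold.
Codon 8 AUU (Ile): third position 3-fold.
Codon 9 AAC (Asn): third position 2-fold.
Four-fold degenerate third positions: 4.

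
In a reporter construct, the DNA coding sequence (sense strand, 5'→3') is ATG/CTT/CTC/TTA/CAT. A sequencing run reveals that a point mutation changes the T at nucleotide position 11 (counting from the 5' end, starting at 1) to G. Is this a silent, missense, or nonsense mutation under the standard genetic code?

Position 11 falls in codon 4: TTA → Leu.
After the substitution the codon is TGA → Stop.
The new codon is a stop codon, so this is a nonsense mutation.

nonsense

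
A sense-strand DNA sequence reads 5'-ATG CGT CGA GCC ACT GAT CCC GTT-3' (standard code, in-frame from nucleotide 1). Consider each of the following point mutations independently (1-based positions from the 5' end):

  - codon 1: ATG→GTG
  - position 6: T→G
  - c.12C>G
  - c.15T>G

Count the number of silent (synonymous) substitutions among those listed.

3

Codon 1: ATG (Met) → GTG (Val) — missense.
Codon 2: CGT (Arg) → CGG (Arg) — synonymous.
Codon 4: GCC (Ala) → GCG (Ala) — synonymous.
Codon 5: ACT (Thr) → ACG (Thr) — synonymous.
Synonymous: 3 of 4.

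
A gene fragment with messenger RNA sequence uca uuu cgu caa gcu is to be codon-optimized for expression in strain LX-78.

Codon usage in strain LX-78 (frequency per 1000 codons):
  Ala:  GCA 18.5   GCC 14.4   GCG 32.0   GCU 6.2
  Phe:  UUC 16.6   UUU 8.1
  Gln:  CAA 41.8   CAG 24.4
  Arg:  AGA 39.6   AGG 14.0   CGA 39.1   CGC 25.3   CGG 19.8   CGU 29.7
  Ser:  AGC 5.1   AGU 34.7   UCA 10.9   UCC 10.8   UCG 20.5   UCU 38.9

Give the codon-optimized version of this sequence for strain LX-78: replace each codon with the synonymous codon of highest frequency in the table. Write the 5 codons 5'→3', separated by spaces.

Codon 1 (Ser): best is UCU at 38.9.
Codon 2 (Phe): best is UUC at 16.6.
Codon 3 (Arg): best is AGA at 39.6.
Codon 4 (Gln): best is CAA at 41.8.
Codon 5 (Ala): best is GCG at 32.0.

UCU UUC AGA CAA GCG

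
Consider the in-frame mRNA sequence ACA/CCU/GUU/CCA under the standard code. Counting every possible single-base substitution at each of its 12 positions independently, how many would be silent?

Codon 1 (ACA, Thr): 3 synonymous substitutions.
Codon 2 (CCU, Pro): 3 synonymous substitutions.
Codon 3 (GUU, Val): 3 synonymous substitutions.
Codon 4 (CCA, Pro): 3 synonymous substitutions.
Total: 3 + 3 + 3 + 3 = 12.

12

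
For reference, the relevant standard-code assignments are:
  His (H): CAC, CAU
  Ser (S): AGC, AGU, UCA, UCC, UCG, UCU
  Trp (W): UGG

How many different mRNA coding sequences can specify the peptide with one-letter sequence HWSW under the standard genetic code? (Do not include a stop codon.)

12

His: 2 codons.
Trp: 1 codon.
Ser: 6 codons.
Trp: 1 codon.
2 × 1 × 6 × 1 = 12.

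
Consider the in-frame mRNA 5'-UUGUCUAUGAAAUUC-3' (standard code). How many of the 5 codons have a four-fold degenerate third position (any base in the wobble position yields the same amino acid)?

Codon 1 UUG (Leu): third position 2-fold.
Codon 2 UCU (Ser): third position 4-fold.
Codon 3 AUG (Met): third position 1-fold.
Codon 4 AAA (Lys): third position 2-fold.
Codon 5 UUC (Phe): third position 2-fold.
Four-fold degenerate third positions: 1.

1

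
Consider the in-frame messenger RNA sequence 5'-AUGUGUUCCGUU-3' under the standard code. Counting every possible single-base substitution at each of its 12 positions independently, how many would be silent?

Codon 1 (AUG, Met): 0 synonymous substitutions.
Codon 2 (UGU, Cys): 1 synonymous substitution.
Codon 3 (UCC, Ser): 3 synonymous substitutions.
Codon 4 (GUU, Val): 3 synonymous substitutions.
Total: 0 + 1 + 3 + 3 = 7.

7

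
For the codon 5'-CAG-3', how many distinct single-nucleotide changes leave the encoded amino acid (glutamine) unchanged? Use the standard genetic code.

1

Position 1: none → 0 synonymous.
Position 2: none → 0 synonymous.
Position 3: CAA → 1 synonymous.
Total: 0 + 0 + 1 = 1.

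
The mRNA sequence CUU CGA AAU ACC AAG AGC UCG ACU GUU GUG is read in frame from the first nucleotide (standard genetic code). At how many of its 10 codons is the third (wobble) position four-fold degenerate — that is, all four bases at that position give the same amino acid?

7

Codon 1 CUU (Leu): third position 4-fold.
Codon 2 CGA (Arg): third position 4-fold.
Codon 3 AAU (Asn): third position 2-fold.
Codon 4 ACC (Thr): third position 4-fold.
Codon 5 AAG (Lys): third position 2-fold.
Codon 6 AGC (Ser): third position 2-fold.
Codon 7 UCG (Ser): third position 4-fold.
Codon 8 ACU (Thr): third position 4-fold.
Codon 9 GUU (Val): third position 4-fold.
Codon 10 GUG (Val): third position 4-fold.
Four-fold degenerate third positions: 7.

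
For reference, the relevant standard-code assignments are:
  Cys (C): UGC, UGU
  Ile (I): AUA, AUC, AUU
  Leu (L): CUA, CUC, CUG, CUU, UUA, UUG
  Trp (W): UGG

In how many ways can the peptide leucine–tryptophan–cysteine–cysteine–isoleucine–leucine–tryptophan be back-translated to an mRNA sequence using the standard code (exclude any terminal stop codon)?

432

Leu: 6 codons.
Trp: 1 codon.
Cys: 2 codons.
Cys: 2 codons.
Ile: 3 codons.
Leu: 6 codons.
Trp: 1 codon.
6 × 1 × 2 × 2 × 3 × 6 × 1 = 432.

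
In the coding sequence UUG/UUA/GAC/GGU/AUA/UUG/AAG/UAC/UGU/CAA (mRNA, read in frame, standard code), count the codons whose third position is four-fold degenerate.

Codon 1 UUG (Leu): third position 2-fold.
Codon 2 UUA (Leu): third position 2-fold.
Codon 3 GAC (Asp): third position 2-fold.
Codon 4 GGU (Gly): third position 4-fold.
Codon 5 AUA (Ile): third position 3-fold.
Codon 6 UUG (Leu): third position 2-fold.
Codon 7 AAG (Lys): third position 2-fold.
Codon 8 UAC (Tyr): third position 2-fold.
Codon 9 UGU (Cys): third position 2-fold.
Codon 10 CAA (Gln): third position 2-fold.
Four-fold degenerate third positions: 1.

1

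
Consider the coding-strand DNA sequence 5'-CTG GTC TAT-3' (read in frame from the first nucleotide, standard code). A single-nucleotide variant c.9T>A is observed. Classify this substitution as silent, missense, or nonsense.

Position 9 falls in codon 3: TAT → Tyr.
After the substitution the codon is TAA → Stop.
The new codon is a stop codon, so this is a nonsense mutation.

nonsense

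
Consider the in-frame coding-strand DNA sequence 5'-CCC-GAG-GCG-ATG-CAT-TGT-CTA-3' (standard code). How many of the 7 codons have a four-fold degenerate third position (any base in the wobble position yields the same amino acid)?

3

Codon 1 CCC (Pro): third position 4-fold.
Codon 2 GAG (Glu): third position 2-fold.
Codon 3 GCG (Ala): third position 4-fold.
Codon 4 ATG (Met): third position 1-fold.
Codon 5 CAT (His): third position 2-fold.
Codon 6 TGT (Cys): third position 2-fold.
Codon 7 CTA (Leu): third position 4-fold.
Four-fold degenerate third positions: 3.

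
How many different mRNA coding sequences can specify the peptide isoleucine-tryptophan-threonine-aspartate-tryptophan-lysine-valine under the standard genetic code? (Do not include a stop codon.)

Ile: 3 codons.
Trp: 1 codon.
Thr: 4 codons.
Asp: 2 codons.
Trp: 1 codon.
Lys: 2 codons.
Val: 4 codons.
3 × 1 × 4 × 2 × 1 × 2 × 4 = 192.

192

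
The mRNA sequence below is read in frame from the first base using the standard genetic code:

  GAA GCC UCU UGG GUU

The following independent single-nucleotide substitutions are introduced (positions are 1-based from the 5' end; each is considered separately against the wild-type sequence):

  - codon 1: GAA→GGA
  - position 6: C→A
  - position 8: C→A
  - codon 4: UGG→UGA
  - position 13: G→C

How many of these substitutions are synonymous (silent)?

1

Codon 1: GAA (Glu) → GGA (Gly) — missense.
Codon 2: GCC (Ala) → GCA (Ala) — synonymous.
Codon 3: UCU (Ser) → UAU (Tyr) — missense.
Codon 4: UGG (Trp) → UGA (Stop) — nonsense.
Codon 5: GUU (Val) → CUU (Leu) — missense.
Synonymous: 1 of 5.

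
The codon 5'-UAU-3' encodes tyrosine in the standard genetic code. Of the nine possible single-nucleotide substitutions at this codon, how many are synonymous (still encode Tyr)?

Position 1: none → 0 synonymous.
Position 2: none → 0 synonymous.
Position 3: UAC → 1 synonymous.
Total: 0 + 0 + 1 = 1.

1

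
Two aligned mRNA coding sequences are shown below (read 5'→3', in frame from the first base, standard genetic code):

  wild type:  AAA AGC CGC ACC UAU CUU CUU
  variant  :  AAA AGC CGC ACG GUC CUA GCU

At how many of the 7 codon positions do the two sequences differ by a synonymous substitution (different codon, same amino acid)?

2

Codon 1: AAA Lys / AAA Lys — identical.
Codon 2: AGC Ser / AGC Ser — identical.
Codon 3: CGC Arg / CGC Arg — identical.
Codon 4: ACC Thr / ACG Thr — synonymous.
Codon 5: UAU Tyr / GUC Val — nonsynonymous.
Codon 6: CUU Leu / CUA Leu — synonymous.
Codon 7: CUU Leu / GCU Ala — nonsynonymous.
Synonymous differences: 2.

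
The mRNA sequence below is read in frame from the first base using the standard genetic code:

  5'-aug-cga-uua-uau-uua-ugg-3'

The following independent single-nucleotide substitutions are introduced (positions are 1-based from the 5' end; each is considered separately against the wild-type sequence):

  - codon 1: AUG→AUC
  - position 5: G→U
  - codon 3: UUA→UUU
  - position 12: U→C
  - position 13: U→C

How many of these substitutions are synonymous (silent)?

Codon 1: AUG (Met) → AUC (Ile) — missense.
Codon 2: CGA (Arg) → CUA (Leu) — missense.
Codon 3: UUA (Leu) → UUU (Phe) — missense.
Codon 4: UAU (Tyr) → UAC (Tyr) — synonymous.
Codon 5: UUA (Leu) → CUA (Leu) — synonymous.
Synonymous: 2 of 5.

2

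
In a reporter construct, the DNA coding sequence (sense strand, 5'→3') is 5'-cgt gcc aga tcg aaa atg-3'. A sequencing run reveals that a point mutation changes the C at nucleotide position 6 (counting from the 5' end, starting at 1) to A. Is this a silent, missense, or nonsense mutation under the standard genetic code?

Position 6 falls in codon 2: GCC → Ala.
After the substitution the codon is GCA → Ala.
Both encode Ala, so the change is synonymous.

silent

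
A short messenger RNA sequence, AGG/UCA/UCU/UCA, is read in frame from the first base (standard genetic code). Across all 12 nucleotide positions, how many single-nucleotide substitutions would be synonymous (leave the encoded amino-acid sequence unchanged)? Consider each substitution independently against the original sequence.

Codon 1 (AGG, Arg): 2 synonymous substitutions.
Codon 2 (UCA, Ser): 3 synonymous substitutions.
Codon 3 (UCU, Ser): 3 synonymous substitutions.
Codon 4 (UCA, Ser): 3 synonymous substitutions.
Total: 2 + 3 + 3 + 3 = 11.

11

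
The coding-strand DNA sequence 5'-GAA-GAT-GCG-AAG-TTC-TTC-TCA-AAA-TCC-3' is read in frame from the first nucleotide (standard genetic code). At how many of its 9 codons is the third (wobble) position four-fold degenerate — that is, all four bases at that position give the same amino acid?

Codon 1 GAA (Glu): third position 2-fold.
Codon 2 GAT (Asp): third position 2-fold.
Codon 3 GCG (Ala): third position 4-fold.
Codon 4 AAG (Lys): third position 2-fold.
Codon 5 TTC (Phe): third position 2-fold.
Codon 6 TTC (Phe): third position 2-fold.
Codon 7 TCA (Ser): third position 4-fold.
Codon 8 AAA (Lys): third position 2-fold.
Codon 9 TCC (Ser): third position 4-fold.
Four-fold degenerate third positions: 3.

3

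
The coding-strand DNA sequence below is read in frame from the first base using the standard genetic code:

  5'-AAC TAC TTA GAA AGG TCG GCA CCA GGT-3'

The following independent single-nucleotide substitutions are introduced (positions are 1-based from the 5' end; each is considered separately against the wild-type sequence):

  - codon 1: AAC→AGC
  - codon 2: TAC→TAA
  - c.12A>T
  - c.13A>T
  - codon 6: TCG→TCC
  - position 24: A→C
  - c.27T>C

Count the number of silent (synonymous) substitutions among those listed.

Codon 1: AAC (Asn) → AGC (Ser) — missense.
Codon 2: TAC (Tyr) → TAA (Stop) — nonsense.
Codon 4: GAA (Glu) → GAT (Asp) — missense.
Codon 5: AGG (Arg) → TGG (Trp) — missense.
Codon 6: TCG (Ser) → TCC (Ser) — synonymous.
Codon 8: CCA (Pro) → CCC (Pro) — synonymous.
Codon 9: GGT (Gly) → GGC (Gly) — synonymous.
Synonymous: 3 of 7.

3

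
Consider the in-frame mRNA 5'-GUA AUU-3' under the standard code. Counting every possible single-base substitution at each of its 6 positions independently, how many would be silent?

5

Codon 1 (GUA, Val): 3 synonymous substitutions.
Codon 2 (AUU, Ile): 2 synonymous substitutions.
Total: 3 + 2 = 5.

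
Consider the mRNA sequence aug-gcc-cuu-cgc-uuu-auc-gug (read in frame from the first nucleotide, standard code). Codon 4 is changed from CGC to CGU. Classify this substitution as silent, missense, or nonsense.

Position 12 falls in codon 4: CGC → Arg.
After the substitution the codon is CGU → Arg.
Both encode Arg, so the change is synonymous.

silent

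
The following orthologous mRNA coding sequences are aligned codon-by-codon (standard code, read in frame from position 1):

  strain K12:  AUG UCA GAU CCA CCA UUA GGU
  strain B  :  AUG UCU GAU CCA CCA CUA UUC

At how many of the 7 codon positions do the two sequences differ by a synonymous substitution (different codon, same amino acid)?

2

Codon 1: AUG Met / AUG Met — identical.
Codon 2: UCA Ser / UCU Ser — synonymous.
Codon 3: GAU Asp / GAU Asp — identical.
Codon 4: CCA Pro / CCA Pro — identical.
Codon 5: CCA Pro / CCA Pro — identical.
Codon 6: UUA Leu / CUA Leu — synonymous.
Codon 7: GGU Gly / UUC Phe — nonsynonymous.
Synonymous differences: 2.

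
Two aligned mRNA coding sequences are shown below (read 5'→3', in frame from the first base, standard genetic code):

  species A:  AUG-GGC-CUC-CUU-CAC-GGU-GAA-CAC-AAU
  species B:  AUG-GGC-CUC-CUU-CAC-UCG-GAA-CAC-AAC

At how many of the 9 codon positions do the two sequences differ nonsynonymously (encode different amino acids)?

Codon 1: AUG Met / AUG Met — identical.
Codon 2: GGC Gly / GGC Gly — identical.
Codon 3: CUC Leu / CUC Leu — identical.
Codon 4: CUU Leu / CUU Leu — identical.
Codon 5: CAC His / CAC His — identical.
Codon 6: GGU Gly / UCG Ser — nonsynonymous.
Codon 7: GAA Glu / GAA Glu — identical.
Codon 8: CAC His / CAC His — identical.
Codon 9: AAU Asn / AAC Asn — synonymous.
Nonsynonymous differences: 1.

1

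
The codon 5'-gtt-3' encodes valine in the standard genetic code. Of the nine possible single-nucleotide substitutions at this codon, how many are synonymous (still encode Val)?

Position 1: none → 0 synonymous.
Position 2: none → 0 synonymous.
Position 3: GTC, GTA, GTG → 3 synonymous.
Total: 0 + 0 + 3 = 3.

3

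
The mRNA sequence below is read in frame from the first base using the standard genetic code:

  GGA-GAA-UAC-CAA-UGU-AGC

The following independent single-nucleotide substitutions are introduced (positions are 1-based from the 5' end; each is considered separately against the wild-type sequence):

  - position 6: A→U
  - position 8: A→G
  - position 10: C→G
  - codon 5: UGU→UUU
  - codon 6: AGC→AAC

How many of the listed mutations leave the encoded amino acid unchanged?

Codon 2: GAA (Glu) → GAU (Asp) — missense.
Codon 3: UAC (Tyr) → UGC (Cys) — missense.
Codon 4: CAA (Gln) → GAA (Glu) — missense.
Codon 5: UGU (Cys) → UUU (Phe) — missense.
Codon 6: AGC (Ser) → AAC (Asn) — missense.
Synonymous: 0 of 5.

0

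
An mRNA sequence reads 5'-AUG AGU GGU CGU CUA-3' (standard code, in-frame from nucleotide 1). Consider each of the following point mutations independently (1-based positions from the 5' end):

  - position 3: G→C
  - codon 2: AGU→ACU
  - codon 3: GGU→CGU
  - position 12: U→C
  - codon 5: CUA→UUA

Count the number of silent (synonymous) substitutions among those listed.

2

Codon 1: AUG (Met) → AUC (Ile) — missense.
Codon 2: AGU (Ser) → ACU (Thr) — missense.
Codon 3: GGU (Gly) → CGU (Arg) — missense.
Codon 4: CGU (Arg) → CGC (Arg) — synonymous.
Codon 5: CUA (Leu) → UUA (Leu) — synonymous.
Synonymous: 2 of 5.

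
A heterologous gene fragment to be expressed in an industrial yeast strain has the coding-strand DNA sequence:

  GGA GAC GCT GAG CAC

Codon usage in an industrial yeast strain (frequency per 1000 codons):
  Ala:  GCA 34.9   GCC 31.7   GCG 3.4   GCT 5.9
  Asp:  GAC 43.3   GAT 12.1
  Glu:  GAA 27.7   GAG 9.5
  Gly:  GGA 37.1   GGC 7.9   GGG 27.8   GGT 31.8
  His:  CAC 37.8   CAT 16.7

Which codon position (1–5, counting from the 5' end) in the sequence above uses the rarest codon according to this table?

3

Codon 1 GGA (Gly): 37.1 per 1000.
Codon 2 GAC (Asp): 43.3 per 1000.
Codon 3 GCT (Ala): 5.9 per 1000.
Codon 4 GAG (Glu): 9.5 per 1000.
Codon 5 CAC (His): 37.8 per 1000.
Lowest frequency is 5.9 at codon 3.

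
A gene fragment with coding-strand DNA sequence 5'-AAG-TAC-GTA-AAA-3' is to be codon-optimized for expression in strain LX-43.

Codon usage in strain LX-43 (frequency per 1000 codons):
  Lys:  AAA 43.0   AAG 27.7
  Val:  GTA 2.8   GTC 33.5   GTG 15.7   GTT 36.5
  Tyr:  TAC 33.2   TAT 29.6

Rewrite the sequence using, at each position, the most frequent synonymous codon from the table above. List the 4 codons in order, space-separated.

Codon 1 (Lys): best is AAA at 43.0.
Codon 2 (Tyr): best is TAC at 33.2.
Codon 3 (Val): best is GTT at 36.5.
Codon 4 (Lys): best is AAA at 43.0.

AAA TAC GTT AAA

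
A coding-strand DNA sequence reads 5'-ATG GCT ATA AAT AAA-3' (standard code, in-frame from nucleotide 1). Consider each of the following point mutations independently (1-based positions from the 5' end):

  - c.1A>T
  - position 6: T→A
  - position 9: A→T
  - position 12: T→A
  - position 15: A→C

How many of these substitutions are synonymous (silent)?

Codon 1: ATG (Met) → TTG (Leu) — missense.
Codon 2: GCT (Ala) → GCA (Ala) — synonymous.
Codon 3: ATA (Ile) → ATT (Ile) — synonymous.
Codon 4: AAT (Asn) → AAA (Lys) — missense.
Codon 5: AAA (Lys) → AAC (Asn) — missense.
Synonymous: 2 of 5.

2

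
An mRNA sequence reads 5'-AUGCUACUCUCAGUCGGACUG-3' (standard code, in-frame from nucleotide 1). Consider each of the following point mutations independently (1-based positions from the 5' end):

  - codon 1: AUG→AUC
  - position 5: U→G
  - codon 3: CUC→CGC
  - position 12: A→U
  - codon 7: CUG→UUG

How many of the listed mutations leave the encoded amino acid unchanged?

2

Codon 1: AUG (Met) → AUC (Ile) — missense.
Codon 2: CUA (Leu) → CGA (Arg) — missense.
Codon 3: CUC (Leu) → CGC (Arg) — missense.
Codon 4: UCA (Ser) → UCU (Ser) — synonymous.
Codon 7: CUG (Leu) → UUG (Leu) — synonymous.
Synonymous: 2 of 5.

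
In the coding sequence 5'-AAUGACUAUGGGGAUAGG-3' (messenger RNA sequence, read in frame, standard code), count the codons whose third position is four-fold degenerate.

1

Codon 1 AAU (Asn): third position 2-fold.
Codon 2 GAC (Asp): third position 2-fold.
Codon 3 UAU (Tyr): third position 2-fold.
Codon 4 GGG (Gly): third position 4-fold.
Codon 5 GAU (Asp): third position 2-fold.
Codon 6 AGG (Arg): third position 2-fold.
Four-fold degenerate third positions: 1.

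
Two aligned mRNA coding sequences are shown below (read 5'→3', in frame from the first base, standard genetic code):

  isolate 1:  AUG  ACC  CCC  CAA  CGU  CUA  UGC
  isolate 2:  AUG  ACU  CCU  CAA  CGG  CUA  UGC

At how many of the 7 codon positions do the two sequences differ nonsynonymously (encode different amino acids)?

Codon 1: AUG Met / AUG Met — identical.
Codon 2: ACC Thr / ACU Thr — synonymous.
Codon 3: CCC Pro / CCU Pro — synonymous.
Codon 4: CAA Gln / CAA Gln — identical.
Codon 5: CGU Arg / CGG Arg — synonymous.
Codon 6: CUA Leu / CUA Leu — identical.
Codon 7: UGC Cys / UGC Cys — identical.
Nonsynonymous differences: 0.

0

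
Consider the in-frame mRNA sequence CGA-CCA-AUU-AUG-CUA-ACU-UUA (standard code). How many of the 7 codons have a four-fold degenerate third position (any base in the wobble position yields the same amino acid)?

4

Codon 1 CGA (Arg): third position 4-fold.
Codon 2 CCA (Pro): third position 4-fold.
Codon 3 AUU (Ile): third position 3-fold.
Codon 4 AUG (Met): third position 1-fold.
Codon 5 CUA (Leu): third position 4-fold.
Codon 6 ACU (Thr): third position 4-fold.
Codon 7 UUA (Leu): third position 2-fold.
Four-fold degenerate third positions: 4.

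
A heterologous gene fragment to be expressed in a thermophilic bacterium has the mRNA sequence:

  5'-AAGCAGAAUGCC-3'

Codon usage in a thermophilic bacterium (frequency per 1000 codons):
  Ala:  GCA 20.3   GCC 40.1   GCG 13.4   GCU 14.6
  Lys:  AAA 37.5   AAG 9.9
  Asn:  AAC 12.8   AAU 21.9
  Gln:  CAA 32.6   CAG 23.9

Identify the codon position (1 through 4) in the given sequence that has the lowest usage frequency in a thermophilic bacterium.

1

Codon 1 AAG (Lys): 9.9 per 1000.
Codon 2 CAG (Gln): 23.9 per 1000.
Codon 3 AAU (Asn): 21.9 per 1000.
Codon 4 GCC (Ala): 40.1 per 1000.
Lowest frequency is 9.9 at codon 1.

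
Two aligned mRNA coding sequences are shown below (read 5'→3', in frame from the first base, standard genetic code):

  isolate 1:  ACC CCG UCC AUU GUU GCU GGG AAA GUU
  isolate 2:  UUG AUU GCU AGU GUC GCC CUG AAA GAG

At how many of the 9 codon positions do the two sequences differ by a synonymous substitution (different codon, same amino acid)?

2

Codon 1: ACC Thr / UUG Leu — nonsynonymous.
Codon 2: CCG Pro / AUU Ile — nonsynonymous.
Codon 3: UCC Ser / GCU Ala — nonsynonymous.
Codon 4: AUU Ile / AGU Ser — nonsynonymous.
Codon 5: GUU Val / GUC Val — synonymous.
Codon 6: GCU Ala / GCC Ala — synonymous.
Codon 7: GGG Gly / CUG Leu — nonsynonymous.
Codon 8: AAA Lys / AAA Lys — identical.
Codon 9: GUU Val / GAG Glu — nonsynonymous.
Synonymous differences: 2.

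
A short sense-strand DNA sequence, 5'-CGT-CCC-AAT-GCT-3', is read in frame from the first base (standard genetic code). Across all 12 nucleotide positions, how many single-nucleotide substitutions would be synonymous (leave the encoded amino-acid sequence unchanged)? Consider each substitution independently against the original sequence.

Codon 1 (CGT, Arg): 3 synonymous substitutions.
Codon 2 (CCC, Pro): 3 synonymous substitutions.
Codon 3 (AAT, Asn): 1 synonymous substitution.
Codon 4 (GCT, Ala): 3 synonymous substitutions.
Total: 3 + 3 + 1 + 3 = 10.

10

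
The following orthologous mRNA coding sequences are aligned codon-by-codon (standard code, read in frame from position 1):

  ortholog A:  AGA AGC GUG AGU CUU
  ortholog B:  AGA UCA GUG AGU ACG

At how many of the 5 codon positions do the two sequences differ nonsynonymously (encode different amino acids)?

1

Codon 1: AGA Arg / AGA Arg — identical.
Codon 2: AGC Ser / UCA Ser — synonymous.
Codon 3: GUG Val / GUG Val — identical.
Codon 4: AGU Ser / AGU Ser — identical.
Codon 5: CUU Leu / ACG Thr — nonsynonymous.
Nonsynonymous differences: 1.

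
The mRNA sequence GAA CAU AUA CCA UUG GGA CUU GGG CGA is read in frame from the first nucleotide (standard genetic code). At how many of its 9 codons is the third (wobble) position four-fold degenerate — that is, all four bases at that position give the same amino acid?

Codon 1 GAA (Glu): third position 2-fold.
Codon 2 CAU (His): third position 2-fold.
Codon 3 AUA (Ile): third position 3-fold.
Codon 4 CCA (Pro): third position 4-fold.
Codon 5 UUG (Leu): third position 2-fold.
Codon 6 GGA (Gly): third position 4-fold.
Codon 7 CUU (Leu): third position 4-fold.
Codon 8 GGG (Gly): third position 4-fold.
Codon 9 CGA (Arg): third position 4-fold.
Four-fold degenerate third positions: 5.

5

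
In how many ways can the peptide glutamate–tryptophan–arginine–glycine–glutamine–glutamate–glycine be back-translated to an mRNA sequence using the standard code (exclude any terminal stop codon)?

Glu: 2 codons.
Trp: 1 codon.
Arg: 6 codons.
Gly: 4 codons.
Gln: 2 codons.
Glu: 2 codons.
Gly: 4 codons.
2 × 1 × 6 × 4 × 2 × 2 × 4 = 768.

768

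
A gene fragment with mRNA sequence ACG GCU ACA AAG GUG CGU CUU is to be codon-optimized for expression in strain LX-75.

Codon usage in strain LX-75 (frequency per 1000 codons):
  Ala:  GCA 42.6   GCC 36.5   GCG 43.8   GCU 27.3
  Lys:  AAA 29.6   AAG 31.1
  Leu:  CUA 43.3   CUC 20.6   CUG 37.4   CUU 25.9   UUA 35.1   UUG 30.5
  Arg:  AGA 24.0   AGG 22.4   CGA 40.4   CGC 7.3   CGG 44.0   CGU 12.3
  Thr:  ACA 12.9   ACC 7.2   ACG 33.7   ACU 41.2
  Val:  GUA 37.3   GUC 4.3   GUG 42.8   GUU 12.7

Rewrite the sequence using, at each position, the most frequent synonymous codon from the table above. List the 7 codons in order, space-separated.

Codon 1 (Thr): best is ACU at 41.2.
Codon 2 (Ala): best is GCG at 43.8.
Codon 3 (Thr): best is ACU at 41.2.
Codon 4 (Lys): best is AAG at 31.1.
Codon 5 (Val): best is GUG at 42.8.
Codon 6 (Arg): best is CGG at 44.0.
Codon 7 (Leu): best is CUA at 43.3.

ACU GCG ACU AAG GUG CGG CUA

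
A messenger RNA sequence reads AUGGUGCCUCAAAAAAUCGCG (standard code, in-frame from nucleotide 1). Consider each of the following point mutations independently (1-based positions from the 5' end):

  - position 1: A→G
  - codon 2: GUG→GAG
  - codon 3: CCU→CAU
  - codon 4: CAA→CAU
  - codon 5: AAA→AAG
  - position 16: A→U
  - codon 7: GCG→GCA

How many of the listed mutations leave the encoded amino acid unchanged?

Codon 1: AUG (Met) → GUG (Val) — missense.
Codon 2: GUG (Val) → GAG (Glu) — missense.
Codon 3: CCU (Pro) → CAU (His) — missense.
Codon 4: CAA (Gln) → CAU (His) — missense.
Codon 5: AAA (Lys) → AAG (Lys) — synonymous.
Codon 6: AUC (Ile) → UUC (Phe) — missense.
Codon 7: GCG (Ala) → GCA (Ala) — synonymous.
Synonymous: 2 of 7.

2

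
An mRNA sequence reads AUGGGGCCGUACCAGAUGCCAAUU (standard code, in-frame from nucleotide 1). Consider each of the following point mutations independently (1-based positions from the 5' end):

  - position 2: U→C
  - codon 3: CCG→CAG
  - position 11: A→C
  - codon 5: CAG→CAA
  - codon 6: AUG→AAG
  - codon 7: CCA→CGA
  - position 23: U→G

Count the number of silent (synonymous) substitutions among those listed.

Codon 1: AUG (Met) → ACG (Thr) — missense.
Codon 3: CCG (Pro) → CAG (Gln) — missense.
Codon 4: UAC (Tyr) → UCC (Ser) — missense.
Codon 5: CAG (Gln) → CAA (Gln) — synonymous.
Codon 6: AUG (Met) → AAG (Lys) — missense.
Codon 7: CCA (Pro) → CGA (Arg) — missense.
Codon 8: AUU (Ile) → AGU (Ser) — missense.
Synonymous: 1 of 7.

1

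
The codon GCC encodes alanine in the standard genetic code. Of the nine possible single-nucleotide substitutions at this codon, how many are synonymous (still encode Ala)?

Position 1: none → 0 synonymous.
Position 2: none → 0 synonymous.
Position 3: GCT, GCA, GCG → 3 synonymous.
Total: 0 + 0 + 3 = 3.

3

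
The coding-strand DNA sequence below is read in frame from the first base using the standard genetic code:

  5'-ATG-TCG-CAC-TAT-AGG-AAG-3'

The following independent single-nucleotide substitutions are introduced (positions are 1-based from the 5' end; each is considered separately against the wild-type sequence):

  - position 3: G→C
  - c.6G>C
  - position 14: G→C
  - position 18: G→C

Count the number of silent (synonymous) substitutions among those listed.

1

Codon 1: ATG (Met) → ATC (Ile) — missense.
Codon 2: TCG (Ser) → TCC (Ser) — synonymous.
Codon 5: AGG (Arg) → ACG (Thr) — missense.
Codon 6: AAG (Lys) → AAC (Asn) — missense.
Synonymous: 1 of 4.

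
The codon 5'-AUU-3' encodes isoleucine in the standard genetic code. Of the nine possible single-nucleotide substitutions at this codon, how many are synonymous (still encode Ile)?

Position 1: none → 0 synonymous.
Position 2: none → 0 synonymous.
Position 3: AUC, AUA → 2 synonymous.
Total: 0 + 0 + 2 = 2.

2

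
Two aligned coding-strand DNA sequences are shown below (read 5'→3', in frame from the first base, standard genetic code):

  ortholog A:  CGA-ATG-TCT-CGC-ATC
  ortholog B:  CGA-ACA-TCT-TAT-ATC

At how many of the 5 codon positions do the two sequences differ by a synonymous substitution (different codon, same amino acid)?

Codon 1: CGA Arg / CGA Arg — identical.
Codon 2: ATG Met / ACA Thr — nonsynonymous.
Codon 3: TCT Ser / TCT Ser — identical.
Codon 4: CGC Arg / TAT Tyr — nonsynonymous.
Codon 5: ATC Ile / ATC Ile — identical.
Synonymous differences: 0.

0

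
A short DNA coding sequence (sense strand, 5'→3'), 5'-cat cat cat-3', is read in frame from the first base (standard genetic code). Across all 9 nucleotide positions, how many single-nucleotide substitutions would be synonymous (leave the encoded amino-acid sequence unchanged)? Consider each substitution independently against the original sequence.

Codon 1 (CAT, His): 1 synonymous substitution.
Codon 2 (CAT, His): 1 synonymous substitution.
Codon 3 (CAT, His): 1 synonymous substitution.
Total: 1 + 1 + 1 = 3.

3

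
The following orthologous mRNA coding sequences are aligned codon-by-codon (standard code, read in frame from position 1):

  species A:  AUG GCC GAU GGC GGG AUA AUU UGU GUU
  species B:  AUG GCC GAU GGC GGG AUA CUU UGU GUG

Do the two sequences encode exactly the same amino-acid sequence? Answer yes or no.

no

Codon 1: AUG Met / AUG Met — identical.
Codon 2: GCC Ala / GCC Ala — identical.
Codon 3: GAU Asp / GAU Asp — identical.
Codon 4: GGC Gly / GGC Gly — identical.
Codon 5: GGG Gly / GGG Gly — identical.
Codon 6: AUA Ile / AUA Ile — identical.
Codon 7: AUU Ile / CUU Leu — nonsynonymous.
Codon 8: UGU Cys / UGU Cys — identical.
Codon 9: GUU Val / GUG Val — synonymous.
Nonsynonymous differences: 1 → different protein.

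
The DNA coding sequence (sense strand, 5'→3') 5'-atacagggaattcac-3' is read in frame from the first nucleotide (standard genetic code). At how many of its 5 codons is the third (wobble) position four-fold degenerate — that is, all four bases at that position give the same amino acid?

Codon 1 ATA (Ile): third position 3-fold.
Codon 2 CAG (Gln): third position 2-fold.
Codon 3 GGA (Gly): third position 4-fold.
Codon 4 ATT (Ile): third position 3-fold.
Codon 5 CAC (His): third position 2-fold.
Four-fold degenerate third positions: 1.

1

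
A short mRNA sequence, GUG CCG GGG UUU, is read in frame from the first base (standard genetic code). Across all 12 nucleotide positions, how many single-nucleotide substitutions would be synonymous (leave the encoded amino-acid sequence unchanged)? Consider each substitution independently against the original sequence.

10

Codon 1 (GUG, Val): 3 synonymous substitutions.
Codon 2 (CCG, Pro): 3 synonymous substitutions.
Codon 3 (GGG, Gly): 3 synonymous substitutions.
Codon 4 (UUU, Phe): 1 synonymous substitution.
Total: 3 + 3 + 3 + 1 = 10.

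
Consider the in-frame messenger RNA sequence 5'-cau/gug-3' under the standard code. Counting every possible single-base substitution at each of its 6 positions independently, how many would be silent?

Codon 1 (CAU, His): 1 synonymous substitution.
Codon 2 (GUG, Val): 3 synonymous substitutions.
Total: 1 + 3 = 4.

4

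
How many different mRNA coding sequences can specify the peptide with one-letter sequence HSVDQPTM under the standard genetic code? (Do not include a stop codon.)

3072

His: 2 codons.
Ser: 6 codons.
Val: 4 codons.
Asp: 2 codons.
Gln: 2 codons.
Pro: 4 codons.
Thr: 4 codons.
Met: 1 codon.
2 × 6 × 4 × 2 × 2 × 4 × 4 × 1 = 3072.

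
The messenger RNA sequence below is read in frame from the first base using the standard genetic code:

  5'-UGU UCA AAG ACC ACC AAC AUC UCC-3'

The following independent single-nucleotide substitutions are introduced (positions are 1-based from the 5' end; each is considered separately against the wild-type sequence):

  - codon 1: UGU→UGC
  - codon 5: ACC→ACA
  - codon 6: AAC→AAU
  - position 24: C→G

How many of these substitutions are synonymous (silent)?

Codon 1: UGU (Cys) → UGC (Cys) — synonymous.
Codon 5: ACC (Thr) → ACA (Thr) — synonymous.
Codon 6: AAC (Asn) → AAU (Asn) — synonymous.
Codon 8: UCC (Ser) → UCG (Ser) — synonymous.
Synonymous: 4 of 4.

4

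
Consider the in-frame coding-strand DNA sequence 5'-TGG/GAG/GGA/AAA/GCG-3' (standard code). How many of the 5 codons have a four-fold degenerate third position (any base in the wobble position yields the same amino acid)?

2

Codon 1 TGG (Trp): third position 1-fold.
Codon 2 GAG (Glu): third position 2-fold.
Codon 3 GGA (Gly): third position 4-fold.
Codon 4 AAA (Lys): third position 2-fold.
Codon 5 GCG (Ala): third position 4-fold.
Four-fold degenerate third positions: 2.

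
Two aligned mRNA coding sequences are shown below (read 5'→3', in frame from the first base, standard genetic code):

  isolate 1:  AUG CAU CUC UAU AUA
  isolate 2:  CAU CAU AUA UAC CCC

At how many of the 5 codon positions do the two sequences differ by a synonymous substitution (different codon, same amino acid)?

Codon 1: AUG Met / CAU His — nonsynonymous.
Codon 2: CAU His / CAU His — identical.
Codon 3: CUC Leu / AUA Ile — nonsynonymous.
Codon 4: UAU Tyr / UAC Tyr — synonymous.
Codon 5: AUA Ile / CCC Pro — nonsynonymous.
Synonymous differences: 1.

1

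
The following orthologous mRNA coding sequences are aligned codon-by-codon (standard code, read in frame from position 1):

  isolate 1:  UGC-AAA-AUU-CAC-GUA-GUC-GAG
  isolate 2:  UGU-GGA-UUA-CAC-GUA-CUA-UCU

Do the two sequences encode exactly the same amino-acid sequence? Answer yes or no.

Codon 1: UGC Cys / UGU Cys — synonymous.
Codon 2: AAA Lys / GGA Gly — nonsynonymous.
Codon 3: AUU Ile / UUA Leu — nonsynonymous.
Codon 4: CAC His / CAC His — identical.
Codon 5: GUA Val / GUA Val — identical.
Codon 6: GUC Val / CUA Leu — nonsynonymous.
Codon 7: GAG Glu / UCU Ser — nonsynonymous.
Nonsynonymous differences: 4 → different protein.

no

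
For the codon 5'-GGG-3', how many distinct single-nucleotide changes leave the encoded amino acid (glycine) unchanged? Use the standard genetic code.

3

Position 1: none → 0 synonymous.
Position 2: none → 0 synonymous.
Position 3: GGT, GGC, GGA → 3 synonymous.
Total: 0 + 0 + 3 = 3.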